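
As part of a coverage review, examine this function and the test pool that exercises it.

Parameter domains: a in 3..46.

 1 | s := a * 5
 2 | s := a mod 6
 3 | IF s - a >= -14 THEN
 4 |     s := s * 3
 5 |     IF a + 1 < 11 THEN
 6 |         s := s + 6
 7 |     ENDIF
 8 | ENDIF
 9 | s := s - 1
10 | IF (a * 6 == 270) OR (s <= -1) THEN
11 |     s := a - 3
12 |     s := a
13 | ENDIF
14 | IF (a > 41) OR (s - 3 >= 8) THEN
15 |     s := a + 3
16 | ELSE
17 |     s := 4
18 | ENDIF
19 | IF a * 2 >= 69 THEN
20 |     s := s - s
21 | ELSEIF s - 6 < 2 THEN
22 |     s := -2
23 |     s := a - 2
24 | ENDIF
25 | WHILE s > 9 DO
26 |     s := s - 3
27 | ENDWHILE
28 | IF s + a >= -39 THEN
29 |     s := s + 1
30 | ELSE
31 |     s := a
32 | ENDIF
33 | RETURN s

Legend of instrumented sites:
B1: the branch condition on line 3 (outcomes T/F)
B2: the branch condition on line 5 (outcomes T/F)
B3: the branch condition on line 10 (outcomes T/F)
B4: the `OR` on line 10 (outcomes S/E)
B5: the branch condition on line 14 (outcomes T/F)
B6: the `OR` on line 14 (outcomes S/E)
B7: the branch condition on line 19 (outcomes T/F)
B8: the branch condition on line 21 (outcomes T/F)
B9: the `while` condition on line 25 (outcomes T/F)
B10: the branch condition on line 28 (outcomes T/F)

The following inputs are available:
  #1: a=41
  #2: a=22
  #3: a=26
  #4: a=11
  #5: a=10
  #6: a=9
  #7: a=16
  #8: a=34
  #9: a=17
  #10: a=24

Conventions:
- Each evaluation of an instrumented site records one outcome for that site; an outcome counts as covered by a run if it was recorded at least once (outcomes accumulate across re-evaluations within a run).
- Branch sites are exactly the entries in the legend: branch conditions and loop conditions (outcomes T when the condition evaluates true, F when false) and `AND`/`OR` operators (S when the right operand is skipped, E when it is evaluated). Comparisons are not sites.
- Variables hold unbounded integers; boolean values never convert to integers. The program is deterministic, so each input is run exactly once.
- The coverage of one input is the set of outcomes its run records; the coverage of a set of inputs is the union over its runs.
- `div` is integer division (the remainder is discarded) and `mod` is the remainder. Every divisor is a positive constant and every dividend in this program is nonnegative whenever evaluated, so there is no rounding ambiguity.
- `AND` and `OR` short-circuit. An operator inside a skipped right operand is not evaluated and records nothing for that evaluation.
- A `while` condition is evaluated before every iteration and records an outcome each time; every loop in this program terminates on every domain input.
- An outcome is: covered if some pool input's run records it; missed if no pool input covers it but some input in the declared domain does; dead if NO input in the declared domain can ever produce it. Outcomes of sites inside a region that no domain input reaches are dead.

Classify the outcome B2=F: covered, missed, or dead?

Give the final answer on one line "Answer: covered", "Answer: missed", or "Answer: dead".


B2=F is recorded by pool input(s) 4, 5, 7, 9 -> covered
Answer: covered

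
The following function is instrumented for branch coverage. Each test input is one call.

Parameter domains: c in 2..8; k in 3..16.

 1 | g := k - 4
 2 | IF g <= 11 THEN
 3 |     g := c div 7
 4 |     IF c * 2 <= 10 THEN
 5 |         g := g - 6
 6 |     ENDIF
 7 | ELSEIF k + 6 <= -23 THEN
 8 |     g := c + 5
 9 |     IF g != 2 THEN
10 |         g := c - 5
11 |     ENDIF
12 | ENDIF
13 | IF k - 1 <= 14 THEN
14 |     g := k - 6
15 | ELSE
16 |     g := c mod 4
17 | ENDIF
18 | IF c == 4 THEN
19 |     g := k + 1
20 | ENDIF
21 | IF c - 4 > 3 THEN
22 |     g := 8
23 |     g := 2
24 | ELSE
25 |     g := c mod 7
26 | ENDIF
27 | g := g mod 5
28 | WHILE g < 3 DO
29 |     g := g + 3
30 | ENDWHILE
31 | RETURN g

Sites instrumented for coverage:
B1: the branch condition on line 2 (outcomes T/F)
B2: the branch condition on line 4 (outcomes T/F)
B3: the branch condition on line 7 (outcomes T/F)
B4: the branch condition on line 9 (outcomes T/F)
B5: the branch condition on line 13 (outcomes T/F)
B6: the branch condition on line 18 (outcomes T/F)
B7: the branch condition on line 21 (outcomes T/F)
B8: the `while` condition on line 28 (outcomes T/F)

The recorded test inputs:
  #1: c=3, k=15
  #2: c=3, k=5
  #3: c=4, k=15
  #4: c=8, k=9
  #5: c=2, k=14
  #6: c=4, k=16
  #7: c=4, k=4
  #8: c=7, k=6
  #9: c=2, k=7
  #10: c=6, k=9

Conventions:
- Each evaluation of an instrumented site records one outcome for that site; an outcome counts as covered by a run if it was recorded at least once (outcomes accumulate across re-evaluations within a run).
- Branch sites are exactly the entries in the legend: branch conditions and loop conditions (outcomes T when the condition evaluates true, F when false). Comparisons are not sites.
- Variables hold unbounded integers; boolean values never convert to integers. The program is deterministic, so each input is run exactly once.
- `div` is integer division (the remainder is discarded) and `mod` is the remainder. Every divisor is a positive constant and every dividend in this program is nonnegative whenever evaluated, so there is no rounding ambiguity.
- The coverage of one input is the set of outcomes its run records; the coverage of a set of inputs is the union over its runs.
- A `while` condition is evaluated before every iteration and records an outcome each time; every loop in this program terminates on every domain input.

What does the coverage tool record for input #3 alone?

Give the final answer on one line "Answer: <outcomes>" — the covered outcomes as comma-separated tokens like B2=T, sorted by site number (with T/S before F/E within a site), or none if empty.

Simulating input #3 (c=4, k=15) step by step:
  B1->T, B2->T, B5->T, B6->T, B7->F, B8->F
collecting distinct outcomes: B1=T, B2=T, B5=T, B6=T, B7=F, B8=F

Answer: B1=T, B2=T, B5=T, B6=T, B7=F, B8=F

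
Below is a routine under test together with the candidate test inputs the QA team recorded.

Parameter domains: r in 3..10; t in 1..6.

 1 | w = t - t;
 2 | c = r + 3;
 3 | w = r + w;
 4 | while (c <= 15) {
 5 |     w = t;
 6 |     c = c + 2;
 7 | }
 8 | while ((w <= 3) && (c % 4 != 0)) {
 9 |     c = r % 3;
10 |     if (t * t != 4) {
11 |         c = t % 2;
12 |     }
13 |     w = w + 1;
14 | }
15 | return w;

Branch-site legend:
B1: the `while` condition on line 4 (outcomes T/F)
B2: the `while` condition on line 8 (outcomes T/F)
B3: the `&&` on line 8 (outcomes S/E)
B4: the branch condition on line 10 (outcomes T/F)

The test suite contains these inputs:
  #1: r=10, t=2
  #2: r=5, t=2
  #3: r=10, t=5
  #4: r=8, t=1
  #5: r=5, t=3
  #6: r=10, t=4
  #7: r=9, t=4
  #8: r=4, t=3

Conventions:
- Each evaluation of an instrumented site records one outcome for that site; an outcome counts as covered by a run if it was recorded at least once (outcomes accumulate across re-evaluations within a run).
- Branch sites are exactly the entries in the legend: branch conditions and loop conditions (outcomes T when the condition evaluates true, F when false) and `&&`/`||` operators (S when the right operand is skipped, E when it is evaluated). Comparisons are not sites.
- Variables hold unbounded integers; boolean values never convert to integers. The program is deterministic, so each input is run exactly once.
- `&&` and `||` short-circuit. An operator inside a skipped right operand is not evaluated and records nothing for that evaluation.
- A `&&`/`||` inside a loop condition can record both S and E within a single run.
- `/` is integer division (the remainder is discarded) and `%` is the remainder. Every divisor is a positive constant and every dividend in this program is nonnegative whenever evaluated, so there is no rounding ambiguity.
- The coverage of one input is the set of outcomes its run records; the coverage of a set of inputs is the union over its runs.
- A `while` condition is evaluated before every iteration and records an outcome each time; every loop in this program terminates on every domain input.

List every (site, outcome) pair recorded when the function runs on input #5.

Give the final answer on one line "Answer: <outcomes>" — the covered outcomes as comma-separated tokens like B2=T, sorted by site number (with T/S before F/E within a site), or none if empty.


Tracing the run of input #5 (r=5, t=3):
  B1->T, B1->T, B1->T, B1->T, B1->F, B3->E, B2->F
as a set, this run covers: B1=T, B1=F, B2=F, B3=E
Answer: B1=T, B1=F, B2=F, B3=E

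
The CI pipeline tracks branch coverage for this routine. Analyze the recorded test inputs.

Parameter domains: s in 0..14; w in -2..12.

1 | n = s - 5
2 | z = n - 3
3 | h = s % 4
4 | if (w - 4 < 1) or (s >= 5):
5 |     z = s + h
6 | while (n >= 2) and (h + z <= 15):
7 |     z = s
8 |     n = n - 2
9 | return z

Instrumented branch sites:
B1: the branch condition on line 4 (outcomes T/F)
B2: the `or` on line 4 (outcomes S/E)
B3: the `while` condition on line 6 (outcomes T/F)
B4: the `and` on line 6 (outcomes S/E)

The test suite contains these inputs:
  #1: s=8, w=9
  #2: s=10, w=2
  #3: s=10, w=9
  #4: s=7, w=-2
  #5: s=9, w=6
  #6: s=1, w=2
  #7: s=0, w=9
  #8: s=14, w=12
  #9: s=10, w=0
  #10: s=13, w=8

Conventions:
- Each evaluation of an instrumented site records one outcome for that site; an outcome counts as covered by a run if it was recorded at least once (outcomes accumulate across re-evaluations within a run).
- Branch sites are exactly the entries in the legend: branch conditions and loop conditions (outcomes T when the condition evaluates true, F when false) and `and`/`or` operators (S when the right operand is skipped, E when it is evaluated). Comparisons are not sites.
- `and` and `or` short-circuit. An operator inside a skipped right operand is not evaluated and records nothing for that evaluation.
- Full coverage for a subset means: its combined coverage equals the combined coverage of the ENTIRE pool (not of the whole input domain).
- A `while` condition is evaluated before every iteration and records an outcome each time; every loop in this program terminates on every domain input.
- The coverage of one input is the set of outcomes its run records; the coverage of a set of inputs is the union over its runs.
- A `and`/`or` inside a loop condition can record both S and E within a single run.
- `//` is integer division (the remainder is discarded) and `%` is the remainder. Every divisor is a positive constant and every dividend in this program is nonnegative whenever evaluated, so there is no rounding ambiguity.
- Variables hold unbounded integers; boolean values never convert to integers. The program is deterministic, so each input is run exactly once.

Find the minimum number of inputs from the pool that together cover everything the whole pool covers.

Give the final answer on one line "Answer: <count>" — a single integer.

run #1 (s=8, w=9) records B1=T, B2=E, B3=T, B3=F, B4=S, B4=E
run #2 (s=10, w=2) records B1=T, B2=S, B3=T, B3=F, B4=S, B4=E
run #3 (s=10, w=9) records B1=T, B2=E, B3=T, B3=F, B4=S, B4=E
run #4 (s=7, w=-2) records B1=T, B2=S, B3=T, B3=F, B4=S, B4=E
run #5 (s=9, w=6) records B1=T, B2=E, B3=T, B3=F, B4=S, B4=E
run #6 (s=1, w=2) records B1=T, B2=S, B3=F, B4=S
run #7 (s=0, w=9) records B1=F, B2=E, B3=F, B4=S
run #8 (s=14, w=12) records B1=T, B2=E, B3=F, B4=E
run #9 (s=10, w=0) records B1=T, B2=S, B3=T, B3=F, B4=S, B4=E
run #10 (s=13, w=8) records B1=T, B2=E, B3=T, B3=F, B4=S, B4=E
pool-wide coverage (8 outcomes): B1=T, B1=F, B2=S, B2=E, B3=T, B3=F, B4=S, B4=E
no size-1 subset reaches all 8 outcomes (best union: 6/8)
inputs {2, 7} (size 2) cover everything; no size-2 subset with a lexicographically smaller index list covers all 8

Answer: 2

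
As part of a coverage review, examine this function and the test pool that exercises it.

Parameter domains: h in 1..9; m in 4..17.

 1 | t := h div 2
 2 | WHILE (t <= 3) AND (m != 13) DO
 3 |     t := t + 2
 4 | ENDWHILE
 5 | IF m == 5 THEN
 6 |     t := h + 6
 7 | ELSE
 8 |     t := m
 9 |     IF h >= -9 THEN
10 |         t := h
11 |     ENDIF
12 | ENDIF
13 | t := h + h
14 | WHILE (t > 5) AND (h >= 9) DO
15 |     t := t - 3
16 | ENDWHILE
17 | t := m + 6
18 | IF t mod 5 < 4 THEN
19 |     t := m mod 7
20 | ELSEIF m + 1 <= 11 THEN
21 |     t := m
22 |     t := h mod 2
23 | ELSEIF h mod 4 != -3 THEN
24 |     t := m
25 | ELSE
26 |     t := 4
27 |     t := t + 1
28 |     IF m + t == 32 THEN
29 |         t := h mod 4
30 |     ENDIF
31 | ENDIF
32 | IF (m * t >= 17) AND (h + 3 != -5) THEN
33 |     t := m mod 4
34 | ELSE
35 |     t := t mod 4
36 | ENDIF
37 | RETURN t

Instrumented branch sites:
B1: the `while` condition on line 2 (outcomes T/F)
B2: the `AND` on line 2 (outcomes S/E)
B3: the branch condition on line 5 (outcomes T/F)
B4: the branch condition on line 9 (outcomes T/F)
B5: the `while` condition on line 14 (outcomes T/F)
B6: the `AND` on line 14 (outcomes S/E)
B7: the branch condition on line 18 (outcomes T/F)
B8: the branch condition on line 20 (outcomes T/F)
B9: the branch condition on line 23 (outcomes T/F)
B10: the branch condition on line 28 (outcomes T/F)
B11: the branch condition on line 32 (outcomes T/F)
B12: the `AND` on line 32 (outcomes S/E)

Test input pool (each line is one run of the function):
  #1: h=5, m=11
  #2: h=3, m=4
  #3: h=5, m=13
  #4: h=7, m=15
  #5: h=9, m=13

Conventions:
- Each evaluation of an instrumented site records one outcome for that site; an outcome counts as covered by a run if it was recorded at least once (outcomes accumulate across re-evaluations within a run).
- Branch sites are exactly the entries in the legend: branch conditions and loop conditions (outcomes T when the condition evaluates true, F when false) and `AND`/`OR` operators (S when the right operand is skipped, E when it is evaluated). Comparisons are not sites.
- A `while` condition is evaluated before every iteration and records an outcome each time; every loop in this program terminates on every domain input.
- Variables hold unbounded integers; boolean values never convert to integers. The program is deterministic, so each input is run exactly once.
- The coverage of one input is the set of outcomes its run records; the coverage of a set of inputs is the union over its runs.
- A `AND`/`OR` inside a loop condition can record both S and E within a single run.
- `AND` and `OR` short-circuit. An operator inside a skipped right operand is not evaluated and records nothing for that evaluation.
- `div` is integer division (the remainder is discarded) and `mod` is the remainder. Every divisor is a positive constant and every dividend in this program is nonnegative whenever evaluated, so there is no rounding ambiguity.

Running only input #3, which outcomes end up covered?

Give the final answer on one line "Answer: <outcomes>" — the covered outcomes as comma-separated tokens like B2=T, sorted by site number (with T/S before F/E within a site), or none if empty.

Tracing the run of input #3 (h=5, m=13):
  B2->E, B1->F, B3->F, B4->T, B6->E, B5->F, B7->F, B8->F, B9->T, B12->E
  B11->T
deduplicating events, the covered set is: B1=F, B2=E, B3=F, B4=T, B5=F, B6=E, B7=F, B8=F, B9=T, B11=T, B12=E

Answer: B1=F, B2=E, B3=F, B4=T, B5=F, B6=E, B7=F, B8=F, B9=T, B11=T, B12=E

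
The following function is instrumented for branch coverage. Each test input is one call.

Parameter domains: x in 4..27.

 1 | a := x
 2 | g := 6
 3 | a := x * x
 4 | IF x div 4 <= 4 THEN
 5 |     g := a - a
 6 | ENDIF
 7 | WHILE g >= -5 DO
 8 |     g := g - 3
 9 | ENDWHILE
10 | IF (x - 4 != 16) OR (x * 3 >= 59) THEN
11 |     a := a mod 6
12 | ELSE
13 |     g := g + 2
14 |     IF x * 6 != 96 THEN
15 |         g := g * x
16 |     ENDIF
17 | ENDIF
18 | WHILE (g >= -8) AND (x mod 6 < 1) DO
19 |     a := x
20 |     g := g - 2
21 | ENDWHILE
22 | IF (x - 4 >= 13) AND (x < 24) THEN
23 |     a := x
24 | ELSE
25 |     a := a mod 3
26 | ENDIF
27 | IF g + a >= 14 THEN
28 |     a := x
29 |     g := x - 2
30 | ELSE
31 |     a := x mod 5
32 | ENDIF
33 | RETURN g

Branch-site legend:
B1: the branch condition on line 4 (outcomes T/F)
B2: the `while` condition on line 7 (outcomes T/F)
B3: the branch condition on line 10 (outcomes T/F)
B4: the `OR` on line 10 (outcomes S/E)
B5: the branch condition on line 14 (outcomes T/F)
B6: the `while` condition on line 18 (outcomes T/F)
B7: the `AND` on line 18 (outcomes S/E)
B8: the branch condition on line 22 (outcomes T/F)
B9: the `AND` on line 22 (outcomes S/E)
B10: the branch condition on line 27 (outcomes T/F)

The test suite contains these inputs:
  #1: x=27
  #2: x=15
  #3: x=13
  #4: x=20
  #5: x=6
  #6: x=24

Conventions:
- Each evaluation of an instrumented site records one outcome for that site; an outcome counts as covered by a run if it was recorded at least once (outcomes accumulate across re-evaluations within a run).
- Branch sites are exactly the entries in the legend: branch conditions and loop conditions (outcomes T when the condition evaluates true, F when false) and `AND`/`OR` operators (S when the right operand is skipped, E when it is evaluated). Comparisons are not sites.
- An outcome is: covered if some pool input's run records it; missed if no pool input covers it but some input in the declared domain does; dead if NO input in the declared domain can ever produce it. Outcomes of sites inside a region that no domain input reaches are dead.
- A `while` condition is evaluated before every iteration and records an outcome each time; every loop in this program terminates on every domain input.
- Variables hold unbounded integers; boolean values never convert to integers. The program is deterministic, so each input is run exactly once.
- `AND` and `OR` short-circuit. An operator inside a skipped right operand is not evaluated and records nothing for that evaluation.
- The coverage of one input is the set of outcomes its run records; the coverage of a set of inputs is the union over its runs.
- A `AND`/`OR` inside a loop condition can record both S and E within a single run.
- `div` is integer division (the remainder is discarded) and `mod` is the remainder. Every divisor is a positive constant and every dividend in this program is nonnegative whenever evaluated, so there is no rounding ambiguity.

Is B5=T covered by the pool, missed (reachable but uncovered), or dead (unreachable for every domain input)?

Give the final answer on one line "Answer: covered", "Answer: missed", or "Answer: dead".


no pool input records B5=T
checking all 24 inputs in the declared domain: B5=T is never recorded -> dead
Answer: dead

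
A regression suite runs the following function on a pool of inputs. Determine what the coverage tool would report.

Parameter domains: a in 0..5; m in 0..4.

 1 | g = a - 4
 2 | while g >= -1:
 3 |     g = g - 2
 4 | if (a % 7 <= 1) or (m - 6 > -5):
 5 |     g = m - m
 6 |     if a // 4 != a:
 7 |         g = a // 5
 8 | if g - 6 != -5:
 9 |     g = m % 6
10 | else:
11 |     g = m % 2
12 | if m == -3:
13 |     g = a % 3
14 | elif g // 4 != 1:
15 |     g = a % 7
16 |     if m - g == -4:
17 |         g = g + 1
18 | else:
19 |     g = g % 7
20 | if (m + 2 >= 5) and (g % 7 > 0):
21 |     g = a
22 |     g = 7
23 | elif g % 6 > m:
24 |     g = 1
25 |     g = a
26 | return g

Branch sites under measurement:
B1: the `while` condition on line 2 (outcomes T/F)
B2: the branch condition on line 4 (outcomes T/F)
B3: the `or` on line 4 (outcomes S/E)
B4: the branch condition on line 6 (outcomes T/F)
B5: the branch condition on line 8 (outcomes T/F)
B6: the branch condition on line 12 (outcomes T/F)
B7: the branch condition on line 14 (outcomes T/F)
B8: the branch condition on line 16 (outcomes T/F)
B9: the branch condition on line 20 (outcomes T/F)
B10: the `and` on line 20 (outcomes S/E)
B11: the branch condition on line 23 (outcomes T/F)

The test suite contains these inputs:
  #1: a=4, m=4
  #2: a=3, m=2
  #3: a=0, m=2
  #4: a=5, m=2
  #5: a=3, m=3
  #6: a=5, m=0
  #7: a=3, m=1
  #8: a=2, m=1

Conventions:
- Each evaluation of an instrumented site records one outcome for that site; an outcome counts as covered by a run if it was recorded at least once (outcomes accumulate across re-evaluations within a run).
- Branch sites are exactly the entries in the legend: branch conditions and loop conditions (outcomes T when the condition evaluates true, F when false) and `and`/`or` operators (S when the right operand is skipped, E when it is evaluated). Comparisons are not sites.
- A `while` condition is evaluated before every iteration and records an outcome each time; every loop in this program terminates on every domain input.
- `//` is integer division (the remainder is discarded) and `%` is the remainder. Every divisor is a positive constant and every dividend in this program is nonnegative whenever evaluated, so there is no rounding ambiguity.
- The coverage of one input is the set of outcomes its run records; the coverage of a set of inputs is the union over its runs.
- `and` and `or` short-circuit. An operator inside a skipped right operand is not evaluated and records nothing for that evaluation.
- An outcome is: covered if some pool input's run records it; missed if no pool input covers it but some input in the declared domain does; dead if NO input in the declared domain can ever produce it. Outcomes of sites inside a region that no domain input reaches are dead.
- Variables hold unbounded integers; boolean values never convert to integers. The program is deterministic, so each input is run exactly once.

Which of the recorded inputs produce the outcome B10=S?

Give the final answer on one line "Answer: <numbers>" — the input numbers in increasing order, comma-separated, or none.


input #1 (a=4, m=4): does not record B10=S
input #2 (a=3, m=2): records B10=S
input #3 (a=0, m=2): records B10=S
input #4 (a=5, m=2): records B10=S
input #5 (a=3, m=3): does not record B10=S
input #6 (a=5, m=0): records B10=S
input #7 (a=3, m=1): records B10=S
input #8 (a=2, m=1): records B10=S
Answer: 2, 3, 4, 6, 7, 8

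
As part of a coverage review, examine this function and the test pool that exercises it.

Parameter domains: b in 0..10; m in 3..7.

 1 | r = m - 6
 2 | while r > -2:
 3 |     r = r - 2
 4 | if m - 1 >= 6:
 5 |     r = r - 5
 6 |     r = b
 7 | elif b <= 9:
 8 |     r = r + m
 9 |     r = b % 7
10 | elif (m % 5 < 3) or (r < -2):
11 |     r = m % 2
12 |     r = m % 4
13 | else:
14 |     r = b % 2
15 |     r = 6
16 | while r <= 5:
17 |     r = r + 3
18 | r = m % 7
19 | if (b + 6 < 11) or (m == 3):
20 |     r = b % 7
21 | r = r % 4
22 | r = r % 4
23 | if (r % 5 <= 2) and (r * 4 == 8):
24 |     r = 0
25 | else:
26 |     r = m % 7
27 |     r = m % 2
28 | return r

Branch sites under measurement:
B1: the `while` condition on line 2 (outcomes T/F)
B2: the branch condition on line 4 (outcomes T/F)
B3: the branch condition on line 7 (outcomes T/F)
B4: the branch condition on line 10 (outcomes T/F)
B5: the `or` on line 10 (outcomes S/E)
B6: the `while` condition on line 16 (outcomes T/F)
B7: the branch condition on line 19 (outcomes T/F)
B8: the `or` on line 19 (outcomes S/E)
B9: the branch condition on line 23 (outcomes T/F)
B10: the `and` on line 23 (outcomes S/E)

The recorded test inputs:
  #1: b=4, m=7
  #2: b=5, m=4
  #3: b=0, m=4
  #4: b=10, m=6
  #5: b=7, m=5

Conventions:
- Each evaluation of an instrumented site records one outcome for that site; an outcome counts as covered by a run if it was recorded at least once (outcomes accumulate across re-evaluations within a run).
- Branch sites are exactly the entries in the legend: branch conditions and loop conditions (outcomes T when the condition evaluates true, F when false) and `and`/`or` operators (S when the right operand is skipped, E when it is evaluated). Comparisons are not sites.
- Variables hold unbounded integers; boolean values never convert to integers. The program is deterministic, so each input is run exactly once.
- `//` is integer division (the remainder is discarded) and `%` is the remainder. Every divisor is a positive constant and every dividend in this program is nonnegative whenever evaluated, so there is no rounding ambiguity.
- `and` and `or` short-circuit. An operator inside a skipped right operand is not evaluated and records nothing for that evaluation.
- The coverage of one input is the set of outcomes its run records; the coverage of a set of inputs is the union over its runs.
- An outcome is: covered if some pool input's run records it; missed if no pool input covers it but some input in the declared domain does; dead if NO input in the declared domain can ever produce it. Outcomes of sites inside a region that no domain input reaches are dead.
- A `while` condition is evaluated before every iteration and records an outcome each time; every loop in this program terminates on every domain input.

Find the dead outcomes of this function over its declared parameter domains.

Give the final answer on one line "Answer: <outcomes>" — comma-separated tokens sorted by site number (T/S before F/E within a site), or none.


exhaustive pass over the 55-input domain:
  reachable outcomes have witnesses, e.g. B1=T (e.g. b=0, m=5), B1=F (e.g. b=0, m=3), B2=T (e.g. b=0, m=7), B2=F (e.g. b=0, m=3)
Answer: none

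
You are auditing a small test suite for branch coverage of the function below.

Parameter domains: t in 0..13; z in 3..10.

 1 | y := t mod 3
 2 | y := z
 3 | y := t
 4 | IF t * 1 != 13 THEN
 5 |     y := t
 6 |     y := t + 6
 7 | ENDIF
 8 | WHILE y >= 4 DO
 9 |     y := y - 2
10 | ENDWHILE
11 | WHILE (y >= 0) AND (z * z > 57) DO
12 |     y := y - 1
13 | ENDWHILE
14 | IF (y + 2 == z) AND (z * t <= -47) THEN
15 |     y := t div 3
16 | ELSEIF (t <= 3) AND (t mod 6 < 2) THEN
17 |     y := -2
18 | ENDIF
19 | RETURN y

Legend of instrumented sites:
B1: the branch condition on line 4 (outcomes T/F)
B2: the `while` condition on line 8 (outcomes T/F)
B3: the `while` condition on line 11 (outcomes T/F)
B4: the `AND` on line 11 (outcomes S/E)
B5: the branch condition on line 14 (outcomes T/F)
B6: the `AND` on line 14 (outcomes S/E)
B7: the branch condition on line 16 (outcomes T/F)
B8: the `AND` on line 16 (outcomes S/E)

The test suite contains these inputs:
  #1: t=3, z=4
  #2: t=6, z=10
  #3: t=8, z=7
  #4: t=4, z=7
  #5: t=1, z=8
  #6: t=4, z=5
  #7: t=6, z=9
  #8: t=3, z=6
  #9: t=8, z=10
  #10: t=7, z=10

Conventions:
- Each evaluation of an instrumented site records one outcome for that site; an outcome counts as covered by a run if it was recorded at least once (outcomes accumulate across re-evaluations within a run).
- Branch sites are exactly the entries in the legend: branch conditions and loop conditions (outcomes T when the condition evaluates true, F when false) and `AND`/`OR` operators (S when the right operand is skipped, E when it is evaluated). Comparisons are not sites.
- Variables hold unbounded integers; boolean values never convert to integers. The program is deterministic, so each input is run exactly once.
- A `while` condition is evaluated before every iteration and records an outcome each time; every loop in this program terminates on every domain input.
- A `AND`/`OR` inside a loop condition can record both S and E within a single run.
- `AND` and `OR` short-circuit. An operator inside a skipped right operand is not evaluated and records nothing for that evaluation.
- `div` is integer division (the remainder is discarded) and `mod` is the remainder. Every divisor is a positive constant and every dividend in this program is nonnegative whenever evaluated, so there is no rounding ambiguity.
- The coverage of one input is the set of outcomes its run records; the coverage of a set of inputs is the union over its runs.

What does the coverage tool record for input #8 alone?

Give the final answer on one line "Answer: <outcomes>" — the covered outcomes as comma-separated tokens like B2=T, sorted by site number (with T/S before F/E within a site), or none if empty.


Event log for input #8 (t=3, z=6):
  B1->T, B2->T, B2->T, B2->T, B2->F, B4->E, B3->F, B6->S, B5->F, B8->E
  B7->F
collecting distinct outcomes: B1=T, B2=T, B2=F, B3=F, B4=E, B5=F, B6=S, B7=F, B8=E
Answer: B1=T, B2=T, B2=F, B3=F, B4=E, B5=F, B6=S, B7=F, B8=E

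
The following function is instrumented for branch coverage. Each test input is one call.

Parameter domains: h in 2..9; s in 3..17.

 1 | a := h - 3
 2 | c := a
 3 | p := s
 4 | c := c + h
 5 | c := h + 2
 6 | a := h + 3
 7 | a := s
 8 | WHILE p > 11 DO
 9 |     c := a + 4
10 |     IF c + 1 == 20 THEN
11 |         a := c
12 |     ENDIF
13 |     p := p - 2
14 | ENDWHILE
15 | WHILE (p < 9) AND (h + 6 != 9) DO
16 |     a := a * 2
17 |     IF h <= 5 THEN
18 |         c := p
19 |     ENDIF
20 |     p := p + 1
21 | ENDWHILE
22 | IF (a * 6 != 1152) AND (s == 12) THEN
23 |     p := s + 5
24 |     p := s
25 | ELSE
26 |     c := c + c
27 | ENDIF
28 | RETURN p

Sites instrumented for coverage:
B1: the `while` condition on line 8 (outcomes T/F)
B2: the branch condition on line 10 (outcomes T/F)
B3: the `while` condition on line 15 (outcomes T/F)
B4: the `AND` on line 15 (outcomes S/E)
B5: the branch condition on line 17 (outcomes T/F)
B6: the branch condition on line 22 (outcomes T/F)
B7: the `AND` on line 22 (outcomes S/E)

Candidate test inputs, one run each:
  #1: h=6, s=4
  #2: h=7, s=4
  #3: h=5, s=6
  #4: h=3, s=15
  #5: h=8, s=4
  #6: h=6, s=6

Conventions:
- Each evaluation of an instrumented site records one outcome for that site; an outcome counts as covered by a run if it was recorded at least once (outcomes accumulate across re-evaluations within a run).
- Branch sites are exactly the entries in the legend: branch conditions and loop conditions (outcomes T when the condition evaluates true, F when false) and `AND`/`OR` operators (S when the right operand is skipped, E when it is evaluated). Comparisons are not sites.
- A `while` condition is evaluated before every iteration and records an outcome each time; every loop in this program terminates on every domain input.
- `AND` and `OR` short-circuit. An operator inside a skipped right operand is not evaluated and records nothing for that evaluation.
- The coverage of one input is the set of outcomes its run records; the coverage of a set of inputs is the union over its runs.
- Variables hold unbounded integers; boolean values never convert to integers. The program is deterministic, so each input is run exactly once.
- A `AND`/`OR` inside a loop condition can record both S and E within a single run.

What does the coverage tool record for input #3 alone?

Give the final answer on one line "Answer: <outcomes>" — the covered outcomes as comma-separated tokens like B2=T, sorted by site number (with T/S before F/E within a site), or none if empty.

Tracing the run of input #3 (h=5, s=6):
  B1->F, B4->E, B3->T, B5->T, B4->E, B3->T, B5->T, B4->E, B3->T, B5->T
  B4->S, B3->F, B7->E, B6->F
collecting distinct outcomes: B1=F, B3=T, B3=F, B4=S, B4=E, B5=T, B6=F, B7=E

Answer: B1=F, B3=T, B3=F, B4=S, B4=E, B5=T, B6=F, B7=E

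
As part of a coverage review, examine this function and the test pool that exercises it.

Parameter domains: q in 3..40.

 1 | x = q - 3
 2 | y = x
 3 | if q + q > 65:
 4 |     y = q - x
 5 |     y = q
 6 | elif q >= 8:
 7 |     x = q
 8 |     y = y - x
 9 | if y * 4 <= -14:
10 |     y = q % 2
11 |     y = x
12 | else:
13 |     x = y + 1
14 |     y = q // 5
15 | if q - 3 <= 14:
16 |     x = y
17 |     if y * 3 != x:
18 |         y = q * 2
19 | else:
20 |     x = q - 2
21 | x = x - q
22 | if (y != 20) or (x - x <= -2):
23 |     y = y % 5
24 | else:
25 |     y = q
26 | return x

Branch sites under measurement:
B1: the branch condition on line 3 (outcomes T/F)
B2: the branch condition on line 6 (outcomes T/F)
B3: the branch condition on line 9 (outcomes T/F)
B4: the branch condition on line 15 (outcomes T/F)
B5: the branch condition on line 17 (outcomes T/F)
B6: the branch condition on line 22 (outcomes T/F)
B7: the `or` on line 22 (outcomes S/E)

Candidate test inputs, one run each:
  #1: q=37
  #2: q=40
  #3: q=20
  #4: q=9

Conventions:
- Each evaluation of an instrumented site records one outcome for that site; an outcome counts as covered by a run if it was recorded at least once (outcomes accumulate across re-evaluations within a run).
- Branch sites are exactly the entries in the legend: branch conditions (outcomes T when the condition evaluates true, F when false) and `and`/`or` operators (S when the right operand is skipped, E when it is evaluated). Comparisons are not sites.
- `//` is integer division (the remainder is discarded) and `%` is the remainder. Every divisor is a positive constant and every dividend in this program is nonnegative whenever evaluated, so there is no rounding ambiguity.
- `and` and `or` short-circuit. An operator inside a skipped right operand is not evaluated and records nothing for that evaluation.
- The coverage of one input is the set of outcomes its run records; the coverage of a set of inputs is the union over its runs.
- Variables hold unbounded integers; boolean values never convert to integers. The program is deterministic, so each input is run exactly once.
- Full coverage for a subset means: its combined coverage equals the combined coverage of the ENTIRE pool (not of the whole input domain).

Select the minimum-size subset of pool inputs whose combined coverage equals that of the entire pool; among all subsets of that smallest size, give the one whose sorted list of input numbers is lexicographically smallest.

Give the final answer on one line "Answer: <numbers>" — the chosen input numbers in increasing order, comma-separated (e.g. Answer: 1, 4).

input #1 (q=37): covers B1=T, B3=F, B4=F, B6=T, B7=S
input #2 (q=40): covers B1=T, B3=F, B4=F, B6=T, B7=S
input #3 (q=20): covers B1=F, B2=T, B3=F, B4=F, B6=T, B7=S
input #4 (q=9): covers B1=F, B2=T, B3=F, B4=T, B5=T, B6=T, B7=S
pool-wide coverage (9 outcomes): B1=T, B1=F, B2=T, B3=F, B4=T, B4=F, B5=T, B6=T, B7=S
size 1 is not enough: best union over all size-1 subsets is 7/9
at size 2, {1, 4} reaches all 9 outcomes; every lexicographically earlier size-2 subset fails

Answer: 1, 4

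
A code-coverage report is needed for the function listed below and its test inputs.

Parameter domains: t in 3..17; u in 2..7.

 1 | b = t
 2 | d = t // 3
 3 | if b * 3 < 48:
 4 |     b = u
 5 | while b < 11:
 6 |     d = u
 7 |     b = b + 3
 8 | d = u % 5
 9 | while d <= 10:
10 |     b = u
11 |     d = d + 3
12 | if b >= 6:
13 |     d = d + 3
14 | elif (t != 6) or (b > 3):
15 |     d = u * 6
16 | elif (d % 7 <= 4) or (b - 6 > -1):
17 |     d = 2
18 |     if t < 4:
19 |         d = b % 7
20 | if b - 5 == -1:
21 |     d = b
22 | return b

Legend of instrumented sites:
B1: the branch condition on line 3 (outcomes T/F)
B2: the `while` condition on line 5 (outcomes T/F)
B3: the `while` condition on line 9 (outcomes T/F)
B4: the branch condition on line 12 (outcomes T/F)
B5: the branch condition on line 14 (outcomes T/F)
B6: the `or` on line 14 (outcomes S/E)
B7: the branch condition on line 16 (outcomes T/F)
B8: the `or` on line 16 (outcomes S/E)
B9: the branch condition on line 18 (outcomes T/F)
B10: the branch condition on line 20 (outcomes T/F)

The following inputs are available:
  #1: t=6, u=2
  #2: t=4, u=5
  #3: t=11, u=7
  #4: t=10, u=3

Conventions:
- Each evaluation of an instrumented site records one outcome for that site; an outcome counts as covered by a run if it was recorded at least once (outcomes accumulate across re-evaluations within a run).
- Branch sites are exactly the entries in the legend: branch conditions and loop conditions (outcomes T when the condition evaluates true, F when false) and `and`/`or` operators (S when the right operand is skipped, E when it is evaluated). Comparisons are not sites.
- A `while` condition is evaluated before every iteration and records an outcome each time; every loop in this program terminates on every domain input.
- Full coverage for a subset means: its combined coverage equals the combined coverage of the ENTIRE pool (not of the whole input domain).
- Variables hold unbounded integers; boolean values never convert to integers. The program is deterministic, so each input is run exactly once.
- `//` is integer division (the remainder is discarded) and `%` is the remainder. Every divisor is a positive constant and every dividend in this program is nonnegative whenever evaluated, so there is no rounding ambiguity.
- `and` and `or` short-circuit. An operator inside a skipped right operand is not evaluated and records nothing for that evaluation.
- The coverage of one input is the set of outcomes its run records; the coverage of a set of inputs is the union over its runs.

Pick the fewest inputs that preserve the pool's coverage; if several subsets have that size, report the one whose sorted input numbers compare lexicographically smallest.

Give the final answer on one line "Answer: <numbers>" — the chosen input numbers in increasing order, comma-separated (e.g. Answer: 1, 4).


test 1 (t=6, u=2) fires B1->T, B2->T, B2->T, B2->T, B2->F, B3->T, B3->T, B3->T, B3->F, B4->F, B6->E, B5->F, B8->S, B7->T, ...; hits B1=T, B2=T, B2=F, B3=T, B3=F, B4=F, B5=F, B6=E, B7=T, B8=S, B9=F, B10=F
test 2 (t=4, u=5) fires B1->T, B2->T, B2->T, B2->F, B3->T, B3->T, B3->T, B3->T, B3->F, B4->F, B6->S, B5->T, B10->F; hits B1=T, B2=T, B2=F, B3=T, B3=F, B4=F, B5=T, B6=S, B10=F
test 3 (t=11, u=7) fires B1->T, B2->T, B2->T, B2->F, B3->T, B3->T, B3->T, B3->F, B4->T, B10->F; hits B1=T, B2=T, B2=F, B3=T, B3=F, B4=T, B10=F
test 4 (t=10, u=3) fires B1->T, B2->T, B2->T, B2->T, B2->F, B3->T, B3->T, B3->T, B3->F, B4->F, B6->S, B5->T, B10->F; hits B1=T, B2=T, B2=F, B3=T, B3=F, B4=F, B5=T, B6=S, B10=F
together the pool reaches 15 outcomes: B1=T, B2=T, B2=F, B3=T, B3=F, B4=T, B4=F, B5=T, B5=F, B6=S, B6=E, B7=T, B8=S, B9=F, B10=F
size 1 is not enough: best union over all size-1 subsets is 12/15
size 2 is not enough: best union over all size-2 subsets is 14/15
size 3: inputs {1, 2, 3} cover all 15 outcomes, and no lexicographically smaller subset of this size does
Answer: 1, 2, 3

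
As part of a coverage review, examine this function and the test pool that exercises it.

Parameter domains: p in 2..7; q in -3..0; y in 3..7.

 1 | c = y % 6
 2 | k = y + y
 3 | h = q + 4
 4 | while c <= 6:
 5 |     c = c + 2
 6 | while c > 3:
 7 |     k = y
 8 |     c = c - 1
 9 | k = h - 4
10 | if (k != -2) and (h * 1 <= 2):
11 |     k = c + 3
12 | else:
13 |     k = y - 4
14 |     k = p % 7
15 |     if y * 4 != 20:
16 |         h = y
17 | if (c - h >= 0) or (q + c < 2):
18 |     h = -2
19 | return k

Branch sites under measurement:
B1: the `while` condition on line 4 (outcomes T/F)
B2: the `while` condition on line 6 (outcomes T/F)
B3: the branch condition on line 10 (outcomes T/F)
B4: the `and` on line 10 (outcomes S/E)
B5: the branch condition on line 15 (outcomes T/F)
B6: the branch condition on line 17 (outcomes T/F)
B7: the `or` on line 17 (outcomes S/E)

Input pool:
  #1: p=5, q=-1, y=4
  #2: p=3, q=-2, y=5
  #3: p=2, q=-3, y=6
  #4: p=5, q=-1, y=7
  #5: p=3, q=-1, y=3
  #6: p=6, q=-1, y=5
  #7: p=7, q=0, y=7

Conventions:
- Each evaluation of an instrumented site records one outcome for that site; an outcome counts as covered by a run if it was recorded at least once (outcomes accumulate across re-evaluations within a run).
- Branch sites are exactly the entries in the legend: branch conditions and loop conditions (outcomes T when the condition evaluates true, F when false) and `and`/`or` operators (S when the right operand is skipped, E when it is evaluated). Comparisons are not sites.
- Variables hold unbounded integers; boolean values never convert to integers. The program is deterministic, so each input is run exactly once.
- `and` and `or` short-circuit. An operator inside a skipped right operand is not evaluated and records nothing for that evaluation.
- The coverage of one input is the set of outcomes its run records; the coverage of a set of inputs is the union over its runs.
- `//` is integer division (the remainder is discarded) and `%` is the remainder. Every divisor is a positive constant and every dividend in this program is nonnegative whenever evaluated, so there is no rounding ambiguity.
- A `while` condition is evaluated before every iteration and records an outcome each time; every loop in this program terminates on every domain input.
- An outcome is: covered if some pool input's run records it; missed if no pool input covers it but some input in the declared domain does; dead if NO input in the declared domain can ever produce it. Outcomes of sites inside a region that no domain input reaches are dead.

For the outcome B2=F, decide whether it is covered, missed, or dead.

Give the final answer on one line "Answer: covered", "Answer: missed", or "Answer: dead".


B2=F is recorded by pool input(s) 1, 2, 3, 4, 5, 6, 7 -> covered
Answer: covered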